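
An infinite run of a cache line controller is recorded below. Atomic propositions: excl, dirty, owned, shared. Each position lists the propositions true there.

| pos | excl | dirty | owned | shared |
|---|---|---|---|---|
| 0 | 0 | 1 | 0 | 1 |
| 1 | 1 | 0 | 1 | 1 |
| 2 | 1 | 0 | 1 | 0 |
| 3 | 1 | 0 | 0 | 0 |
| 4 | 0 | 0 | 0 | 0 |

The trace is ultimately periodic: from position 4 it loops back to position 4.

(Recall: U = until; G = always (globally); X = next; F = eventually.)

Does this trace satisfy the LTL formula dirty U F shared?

Holds

Walking from position 0: F shared first holds at position 0, and dirty holds at every earlier position along the way, so dirty U F shared holds.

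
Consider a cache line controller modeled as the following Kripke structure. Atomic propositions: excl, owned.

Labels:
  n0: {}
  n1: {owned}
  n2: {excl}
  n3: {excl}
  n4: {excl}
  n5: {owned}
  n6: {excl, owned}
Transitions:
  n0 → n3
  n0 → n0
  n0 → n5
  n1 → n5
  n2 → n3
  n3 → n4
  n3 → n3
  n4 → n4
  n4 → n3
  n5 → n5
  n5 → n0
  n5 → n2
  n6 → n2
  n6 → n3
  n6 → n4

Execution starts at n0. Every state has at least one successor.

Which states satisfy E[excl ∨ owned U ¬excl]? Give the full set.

{n0, n1, n5}

States satisfying excl ∨ owned: {n1, n2, n3, n4, n5, n6}.
States satisfying ¬excl: {n0, n1, n5}.
States satisfying E[excl ∨ owned U ¬excl]: {n0, n1, n5}.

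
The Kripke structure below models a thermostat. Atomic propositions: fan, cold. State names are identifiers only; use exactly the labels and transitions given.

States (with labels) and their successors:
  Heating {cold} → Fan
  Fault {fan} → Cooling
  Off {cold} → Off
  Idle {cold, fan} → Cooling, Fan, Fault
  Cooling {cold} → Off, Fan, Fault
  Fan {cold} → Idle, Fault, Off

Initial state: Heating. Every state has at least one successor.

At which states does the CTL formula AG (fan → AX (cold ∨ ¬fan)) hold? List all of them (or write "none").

{Off}

States satisfying fan → AX (cold ∨ ¬fan): {Heating, Fault, Off, Cooling, Fan}.
States satisfying AG (fan → AX (cold ∨ ¬fan)): {Off}.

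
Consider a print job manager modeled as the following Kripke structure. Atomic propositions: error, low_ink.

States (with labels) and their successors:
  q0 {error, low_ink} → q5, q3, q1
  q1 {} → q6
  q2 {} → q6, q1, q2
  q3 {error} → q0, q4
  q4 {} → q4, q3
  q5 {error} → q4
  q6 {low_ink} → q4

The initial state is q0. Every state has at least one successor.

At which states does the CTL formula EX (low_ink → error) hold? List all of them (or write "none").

States satisfying low_ink → error: {q0, q1, q2, q3, q4, q5}.
States satisfying EX (low_ink → error): {q0, q2, q3, q4, q5, q6}.

{q0, q2, q3, q4, q5, q6}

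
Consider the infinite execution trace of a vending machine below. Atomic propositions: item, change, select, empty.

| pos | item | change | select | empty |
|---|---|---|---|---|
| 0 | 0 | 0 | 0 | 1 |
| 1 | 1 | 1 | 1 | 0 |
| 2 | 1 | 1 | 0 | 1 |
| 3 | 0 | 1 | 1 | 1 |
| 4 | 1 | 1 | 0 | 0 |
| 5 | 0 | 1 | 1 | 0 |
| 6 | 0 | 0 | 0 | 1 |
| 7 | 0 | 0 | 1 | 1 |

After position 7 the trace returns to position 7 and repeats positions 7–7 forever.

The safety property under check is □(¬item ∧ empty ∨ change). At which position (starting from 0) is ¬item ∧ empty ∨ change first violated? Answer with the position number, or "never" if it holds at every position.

¬item ∧ empty ∨ change holds at every position 0..7, and those are all the positions the trace ever visits, so the invariant □(¬item ∧ empty ∨ change) is never violated.

never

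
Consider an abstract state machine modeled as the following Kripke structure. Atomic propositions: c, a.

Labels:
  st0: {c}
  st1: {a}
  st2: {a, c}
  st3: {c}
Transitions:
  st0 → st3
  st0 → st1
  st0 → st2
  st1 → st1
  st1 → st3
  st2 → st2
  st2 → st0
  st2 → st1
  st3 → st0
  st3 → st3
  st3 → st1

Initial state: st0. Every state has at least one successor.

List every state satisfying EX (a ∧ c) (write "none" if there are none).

{st0, st2}

States satisfying a ∧ c: {st2}.
States satisfying EX (a ∧ c): {st0, st2}.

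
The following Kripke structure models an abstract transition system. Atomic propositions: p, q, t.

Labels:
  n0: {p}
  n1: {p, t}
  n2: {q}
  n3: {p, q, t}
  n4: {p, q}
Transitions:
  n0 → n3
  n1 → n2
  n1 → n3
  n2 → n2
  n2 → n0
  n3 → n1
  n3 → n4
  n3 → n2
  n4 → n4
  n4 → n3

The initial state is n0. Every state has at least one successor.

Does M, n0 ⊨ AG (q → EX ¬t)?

Holds

States satisfying q → EX ¬t: {n0, n1, n2, n3, n4}.
States satisfying AG (q → EX ¬t): {n0, n1, n2, n3, n4}.
Every state reachable from n0 satisfies q → EX ¬t.
n0 ∈ Sat(AG (q → EX ¬t)).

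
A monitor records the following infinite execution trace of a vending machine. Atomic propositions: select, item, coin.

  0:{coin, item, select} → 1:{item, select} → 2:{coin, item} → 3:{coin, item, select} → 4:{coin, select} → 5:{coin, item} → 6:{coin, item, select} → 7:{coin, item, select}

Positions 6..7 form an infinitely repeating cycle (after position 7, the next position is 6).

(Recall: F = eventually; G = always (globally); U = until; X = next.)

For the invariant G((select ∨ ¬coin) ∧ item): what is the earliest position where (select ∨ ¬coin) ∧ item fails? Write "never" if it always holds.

2

Check (select ∨ ¬coin) ∧ item at each position in order: 0 ✓, 1 ✓.
At position 2 the labels are {coin, item}, so (select ∨ ¬coin) ∧ item is false there. This is the first violation.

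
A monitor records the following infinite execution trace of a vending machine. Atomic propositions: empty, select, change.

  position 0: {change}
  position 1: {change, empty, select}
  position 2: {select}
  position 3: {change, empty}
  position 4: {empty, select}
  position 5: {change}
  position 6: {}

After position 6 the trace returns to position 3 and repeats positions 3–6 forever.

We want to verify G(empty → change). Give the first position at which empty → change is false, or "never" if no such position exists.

Check empty → change at each position in order: 0 ✓, 1 ✓, 2 ✓, 3 ✓.
At position 4 the labels are {empty, select}, so empty → change is false there. This is the first violation.

4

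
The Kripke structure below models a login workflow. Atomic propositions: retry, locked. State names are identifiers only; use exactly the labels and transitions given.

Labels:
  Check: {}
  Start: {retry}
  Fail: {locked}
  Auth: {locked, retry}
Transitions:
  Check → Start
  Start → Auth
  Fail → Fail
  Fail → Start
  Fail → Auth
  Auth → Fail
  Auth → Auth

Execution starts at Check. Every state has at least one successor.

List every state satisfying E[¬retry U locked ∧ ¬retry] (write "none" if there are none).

{Fail}

States satisfying ¬retry: {Check, Fail}.
States satisfying locked ∧ ¬retry: {Fail}.
States satisfying E[¬retry U locked ∧ ¬retry]: {Fail}.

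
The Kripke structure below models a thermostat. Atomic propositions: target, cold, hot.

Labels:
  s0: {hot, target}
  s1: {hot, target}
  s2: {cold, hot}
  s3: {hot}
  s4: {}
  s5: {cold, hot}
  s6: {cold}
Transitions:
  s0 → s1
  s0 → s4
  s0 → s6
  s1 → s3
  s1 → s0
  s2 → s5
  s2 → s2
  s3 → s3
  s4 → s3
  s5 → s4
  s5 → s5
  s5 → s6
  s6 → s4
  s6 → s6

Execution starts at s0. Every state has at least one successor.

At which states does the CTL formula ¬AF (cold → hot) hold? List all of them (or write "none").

States satisfying cold → hot: {s0, s1, s2, s3, s4, s5}.
States satisfying AF (cold → hot): {s0, s1, s2, s3, s4, s5}.
States satisfying ¬AF (cold → hot): {s6}.

{s6}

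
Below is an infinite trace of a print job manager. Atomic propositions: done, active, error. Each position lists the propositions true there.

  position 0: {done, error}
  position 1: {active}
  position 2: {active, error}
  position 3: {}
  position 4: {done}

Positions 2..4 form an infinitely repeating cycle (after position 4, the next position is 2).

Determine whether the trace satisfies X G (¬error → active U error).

The position after 0 is 1; G (¬error → active U error) is false there.

No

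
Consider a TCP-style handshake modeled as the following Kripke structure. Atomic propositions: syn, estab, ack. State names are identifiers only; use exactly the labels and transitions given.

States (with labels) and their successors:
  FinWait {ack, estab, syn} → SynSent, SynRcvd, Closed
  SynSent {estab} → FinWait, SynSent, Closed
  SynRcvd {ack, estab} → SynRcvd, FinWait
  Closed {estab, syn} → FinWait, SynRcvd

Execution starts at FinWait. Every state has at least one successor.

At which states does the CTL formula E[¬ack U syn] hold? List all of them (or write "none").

{FinWait, SynSent, Closed}

States satisfying ¬ack: {SynSent, Closed}.
States satisfying syn: {FinWait, Closed}.
States satisfying E[¬ack U syn]: {FinWait, SynSent, Closed}.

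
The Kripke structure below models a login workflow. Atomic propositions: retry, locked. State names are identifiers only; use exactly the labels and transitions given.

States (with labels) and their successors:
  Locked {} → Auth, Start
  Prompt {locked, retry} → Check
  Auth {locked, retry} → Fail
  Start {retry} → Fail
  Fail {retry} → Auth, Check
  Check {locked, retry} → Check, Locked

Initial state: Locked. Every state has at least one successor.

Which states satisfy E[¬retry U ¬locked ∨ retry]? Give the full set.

States satisfying ¬retry: {Locked}.
States satisfying ¬locked ∨ retry: {Locked, Prompt, Auth, Start, Fail, Check}.
States satisfying E[¬retry U ¬locked ∨ retry]: {Locked, Prompt, Auth, Start, Fail, Check}.

{Locked, Prompt, Auth, Start, Fail, Check}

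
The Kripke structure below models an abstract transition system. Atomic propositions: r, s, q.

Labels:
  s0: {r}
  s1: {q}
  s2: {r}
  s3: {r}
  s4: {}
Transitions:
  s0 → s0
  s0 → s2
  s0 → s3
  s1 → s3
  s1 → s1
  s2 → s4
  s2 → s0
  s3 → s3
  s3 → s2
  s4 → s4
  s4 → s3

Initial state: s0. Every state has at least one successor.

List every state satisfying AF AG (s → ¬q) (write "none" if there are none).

States satisfying AG (s → ¬q): {s0, s1, s2, s3, s4}.
States satisfying AF AG (s → ¬q): {s0, s1, s2, s3, s4}.

{s0, s1, s2, s3, s4}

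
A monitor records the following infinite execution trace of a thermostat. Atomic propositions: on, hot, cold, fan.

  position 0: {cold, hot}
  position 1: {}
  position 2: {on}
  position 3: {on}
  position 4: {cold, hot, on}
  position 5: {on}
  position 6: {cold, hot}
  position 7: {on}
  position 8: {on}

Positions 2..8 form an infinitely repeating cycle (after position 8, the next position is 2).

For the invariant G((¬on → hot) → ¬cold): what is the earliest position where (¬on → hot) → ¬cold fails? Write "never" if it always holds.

At position 0 the labels are {cold, hot}, so (¬on → hot) → ¬cold is false there. This is the first violation.

0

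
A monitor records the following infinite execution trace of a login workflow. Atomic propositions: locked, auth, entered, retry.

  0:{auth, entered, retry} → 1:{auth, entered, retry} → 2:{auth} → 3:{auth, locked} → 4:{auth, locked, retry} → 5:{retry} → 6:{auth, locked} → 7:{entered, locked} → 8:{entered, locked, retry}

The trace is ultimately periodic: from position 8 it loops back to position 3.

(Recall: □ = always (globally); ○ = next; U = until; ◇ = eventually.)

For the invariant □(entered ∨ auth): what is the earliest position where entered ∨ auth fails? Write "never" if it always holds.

Check entered ∨ auth at each position in order: 0 ✓, 1 ✓, 2 ✓, 3 ✓, 4 ✓.
At position 5 the labels are {retry}, so entered ∨ auth is false there. This is the first violation.

5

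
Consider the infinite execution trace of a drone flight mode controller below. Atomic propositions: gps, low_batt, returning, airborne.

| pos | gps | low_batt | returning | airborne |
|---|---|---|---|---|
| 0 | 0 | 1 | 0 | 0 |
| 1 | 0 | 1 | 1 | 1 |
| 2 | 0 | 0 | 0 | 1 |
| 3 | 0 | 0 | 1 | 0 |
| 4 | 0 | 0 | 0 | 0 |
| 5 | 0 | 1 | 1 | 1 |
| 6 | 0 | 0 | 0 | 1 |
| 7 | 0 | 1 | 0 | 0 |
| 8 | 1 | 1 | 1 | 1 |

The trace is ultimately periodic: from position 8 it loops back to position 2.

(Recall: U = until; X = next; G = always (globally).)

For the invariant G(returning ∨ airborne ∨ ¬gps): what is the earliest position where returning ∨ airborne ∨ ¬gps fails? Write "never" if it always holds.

returning ∨ airborne ∨ ¬gps holds at every position 0..8, and those are all the positions the trace ever visits, so the invariant G(returning ∨ airborne ∨ ¬gps) is never violated.

never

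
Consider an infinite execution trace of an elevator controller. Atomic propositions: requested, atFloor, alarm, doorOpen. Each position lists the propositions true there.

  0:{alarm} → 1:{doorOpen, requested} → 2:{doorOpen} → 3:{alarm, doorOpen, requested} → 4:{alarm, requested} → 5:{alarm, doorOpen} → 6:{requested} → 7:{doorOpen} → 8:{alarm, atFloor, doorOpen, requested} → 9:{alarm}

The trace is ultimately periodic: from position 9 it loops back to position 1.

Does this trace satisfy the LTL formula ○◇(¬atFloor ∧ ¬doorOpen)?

Holds

The position after 0 is 1; ◇(¬atFloor ∧ ¬doorOpen) is true there.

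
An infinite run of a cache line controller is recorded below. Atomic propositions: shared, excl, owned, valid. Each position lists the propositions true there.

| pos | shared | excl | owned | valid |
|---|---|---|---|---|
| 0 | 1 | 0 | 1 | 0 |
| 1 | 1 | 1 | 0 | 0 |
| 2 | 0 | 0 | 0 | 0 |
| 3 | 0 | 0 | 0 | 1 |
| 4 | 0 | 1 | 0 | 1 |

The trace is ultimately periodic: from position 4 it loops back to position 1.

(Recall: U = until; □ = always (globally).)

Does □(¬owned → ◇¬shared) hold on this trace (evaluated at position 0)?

¬owned → ◇¬shared holds at every position 0..4, and those are all positions ever visited, so □(¬owned → ◇¬shared) holds.
Positions where ¬owned holds: 1, 2, 3, 4.
Check ◇¬shared at each: 1→ok, 2→ok, 3→ok, 4→ok.

Satisfied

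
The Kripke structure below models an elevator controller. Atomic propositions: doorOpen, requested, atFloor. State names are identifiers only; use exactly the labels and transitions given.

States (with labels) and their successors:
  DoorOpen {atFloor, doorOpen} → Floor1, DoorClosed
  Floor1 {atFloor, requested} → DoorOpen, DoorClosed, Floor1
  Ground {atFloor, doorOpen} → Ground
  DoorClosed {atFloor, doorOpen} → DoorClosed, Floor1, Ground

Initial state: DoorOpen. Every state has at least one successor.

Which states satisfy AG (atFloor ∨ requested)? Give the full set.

States satisfying atFloor ∨ requested: {DoorOpen, Floor1, Ground, DoorClosed}.
States satisfying AG (atFloor ∨ requested): {DoorOpen, Floor1, Ground, DoorClosed}.

{DoorOpen, Floor1, Ground, DoorClosed}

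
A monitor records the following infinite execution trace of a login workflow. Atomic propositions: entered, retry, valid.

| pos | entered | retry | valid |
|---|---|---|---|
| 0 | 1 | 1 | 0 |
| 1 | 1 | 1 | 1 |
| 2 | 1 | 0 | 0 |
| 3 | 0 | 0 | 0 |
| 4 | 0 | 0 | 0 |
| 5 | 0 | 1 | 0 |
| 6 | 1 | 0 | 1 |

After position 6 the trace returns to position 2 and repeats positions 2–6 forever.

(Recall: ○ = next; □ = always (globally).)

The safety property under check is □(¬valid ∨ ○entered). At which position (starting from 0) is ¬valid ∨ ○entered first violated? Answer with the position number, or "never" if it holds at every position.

¬valid ∨ ○entered holds at every position 0..6, and those are all the positions the trace ever visits, so the invariant □(¬valid ∨ ○entered) is never violated.

never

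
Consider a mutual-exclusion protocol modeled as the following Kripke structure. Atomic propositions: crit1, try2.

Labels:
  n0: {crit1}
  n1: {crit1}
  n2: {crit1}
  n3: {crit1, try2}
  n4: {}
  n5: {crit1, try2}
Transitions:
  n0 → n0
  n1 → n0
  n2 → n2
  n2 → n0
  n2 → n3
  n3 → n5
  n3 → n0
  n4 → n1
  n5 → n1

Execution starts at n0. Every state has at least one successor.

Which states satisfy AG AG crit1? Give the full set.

States satisfying AG crit1: {n0, n1, n2, n3, n5}.
States satisfying AG AG crit1: {n0, n1, n2, n3, n5}.

{n0, n1, n2, n3, n5}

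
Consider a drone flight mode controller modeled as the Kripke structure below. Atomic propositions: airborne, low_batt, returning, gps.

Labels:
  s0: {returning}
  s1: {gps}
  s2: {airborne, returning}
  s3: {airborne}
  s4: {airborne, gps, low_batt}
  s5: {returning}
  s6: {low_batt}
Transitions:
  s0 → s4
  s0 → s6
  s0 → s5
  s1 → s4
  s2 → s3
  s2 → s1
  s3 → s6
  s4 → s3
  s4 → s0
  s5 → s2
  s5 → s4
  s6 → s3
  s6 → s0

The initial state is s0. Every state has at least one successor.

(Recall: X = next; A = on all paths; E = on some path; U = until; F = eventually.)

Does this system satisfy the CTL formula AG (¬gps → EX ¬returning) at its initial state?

Satisfied

States satisfying ¬gps → EX ¬returning: {s0, s1, s2, s3, s4, s5, s6}.
States satisfying AG (¬gps → EX ¬returning): {s0, s1, s2, s3, s4, s5, s6}.
Every state reachable from s0 satisfies ¬gps → EX ¬returning.
s0 ∈ Sat(AG (¬gps → EX ¬returning)).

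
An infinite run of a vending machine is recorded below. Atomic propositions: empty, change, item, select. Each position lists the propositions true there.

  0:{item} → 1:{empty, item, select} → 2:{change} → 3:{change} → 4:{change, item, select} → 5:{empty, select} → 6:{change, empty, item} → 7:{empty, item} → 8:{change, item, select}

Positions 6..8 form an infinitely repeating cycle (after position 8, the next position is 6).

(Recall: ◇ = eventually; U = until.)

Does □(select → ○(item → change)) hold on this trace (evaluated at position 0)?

select → ○(item → change) holds at every position 0..8, and those are all positions ever visited, so □(select → ○(item → change)) holds.
Positions where select holds: 1, 4, 5, 8.
Check ○(item → change) at each: 1→ok, 4→ok, 5→ok, 8→ok.

Satisfied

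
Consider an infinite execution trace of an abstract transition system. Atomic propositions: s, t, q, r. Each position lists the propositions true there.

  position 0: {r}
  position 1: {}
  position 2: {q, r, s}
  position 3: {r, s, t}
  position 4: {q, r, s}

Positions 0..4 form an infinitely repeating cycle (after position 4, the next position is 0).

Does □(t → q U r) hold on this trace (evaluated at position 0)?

Satisfied

t → q U r holds at every position 0..4, and those are all positions ever visited, so □(t → q U r) holds.
Positions where t holds: 3.
Check q U r at each: 3→ok.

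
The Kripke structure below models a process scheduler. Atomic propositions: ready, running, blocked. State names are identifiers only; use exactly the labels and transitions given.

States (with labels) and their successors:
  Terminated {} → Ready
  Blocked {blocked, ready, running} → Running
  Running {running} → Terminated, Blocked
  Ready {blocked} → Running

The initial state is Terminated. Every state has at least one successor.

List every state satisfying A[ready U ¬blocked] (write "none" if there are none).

States satisfying ready: {Blocked}.
States satisfying ¬blocked: {Terminated, Running}.
States satisfying A[ready U ¬blocked]: {Terminated, Blocked, Running}.

{Terminated, Blocked, Running}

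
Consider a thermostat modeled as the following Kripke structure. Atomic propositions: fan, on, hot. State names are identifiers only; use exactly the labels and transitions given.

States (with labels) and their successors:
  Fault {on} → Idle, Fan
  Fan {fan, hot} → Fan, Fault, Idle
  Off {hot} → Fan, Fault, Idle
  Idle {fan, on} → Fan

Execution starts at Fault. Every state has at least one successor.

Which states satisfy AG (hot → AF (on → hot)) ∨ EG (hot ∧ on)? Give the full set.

States satisfying hot → AF (on → hot): {Fault, Fan, Off, Idle}.
States satisfying AG (hot → AF (on → hot)): {Fault, Fan, Off, Idle}.
States satisfying hot ∧ on: ∅.
States satisfying EG (hot ∧ on): ∅.
States satisfying AG (hot → AF (on → hot)) ∨ EG (hot ∧ on): {Fault, Fan, Off, Idle}.

{Fault, Fan, Off, Idle}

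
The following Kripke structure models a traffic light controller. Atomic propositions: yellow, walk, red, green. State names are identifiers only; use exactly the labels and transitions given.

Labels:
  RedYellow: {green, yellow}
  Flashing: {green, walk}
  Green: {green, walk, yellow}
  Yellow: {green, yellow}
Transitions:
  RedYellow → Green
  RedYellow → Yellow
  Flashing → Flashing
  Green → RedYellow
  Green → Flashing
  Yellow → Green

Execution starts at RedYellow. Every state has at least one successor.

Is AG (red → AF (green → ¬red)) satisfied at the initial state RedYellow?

Holds

States satisfying red → AF (green → ¬red): {RedYellow, Flashing, Green, Yellow}.
States satisfying AG (red → AF (green → ¬red)): {RedYellow, Flashing, Green, Yellow}.
Every state reachable from RedYellow satisfies red → AF (green → ¬red).
RedYellow ∈ Sat(AG (red → AF (green → ¬red))).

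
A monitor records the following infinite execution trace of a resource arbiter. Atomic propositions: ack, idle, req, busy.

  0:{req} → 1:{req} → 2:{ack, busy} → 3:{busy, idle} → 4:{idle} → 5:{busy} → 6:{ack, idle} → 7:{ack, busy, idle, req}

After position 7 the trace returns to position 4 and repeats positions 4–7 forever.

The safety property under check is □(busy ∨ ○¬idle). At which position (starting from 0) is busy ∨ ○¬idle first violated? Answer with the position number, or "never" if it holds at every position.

Check busy ∨ ○¬idle at each position in order: 0 ✓, 1 ✓, 2 ✓, 3 ✓, 4 ✓, 5 ✓.
At position 6 the labels are {ack, idle} and the next position 7 has {ack, busy, idle, req}, so busy ∨ ○¬idle is false there. This is the first violation.

6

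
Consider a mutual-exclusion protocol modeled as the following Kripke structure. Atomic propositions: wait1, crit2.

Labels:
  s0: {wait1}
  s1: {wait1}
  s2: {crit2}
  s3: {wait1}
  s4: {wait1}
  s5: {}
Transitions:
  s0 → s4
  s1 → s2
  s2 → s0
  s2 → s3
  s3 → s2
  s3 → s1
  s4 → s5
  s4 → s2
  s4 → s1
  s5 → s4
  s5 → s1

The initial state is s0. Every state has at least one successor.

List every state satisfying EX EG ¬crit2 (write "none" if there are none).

{s0, s2, s4, s5}

States satisfying EG ¬crit2: {s0, s4, s5}.
States satisfying EX EG ¬crit2: {s0, s2, s4, s5}.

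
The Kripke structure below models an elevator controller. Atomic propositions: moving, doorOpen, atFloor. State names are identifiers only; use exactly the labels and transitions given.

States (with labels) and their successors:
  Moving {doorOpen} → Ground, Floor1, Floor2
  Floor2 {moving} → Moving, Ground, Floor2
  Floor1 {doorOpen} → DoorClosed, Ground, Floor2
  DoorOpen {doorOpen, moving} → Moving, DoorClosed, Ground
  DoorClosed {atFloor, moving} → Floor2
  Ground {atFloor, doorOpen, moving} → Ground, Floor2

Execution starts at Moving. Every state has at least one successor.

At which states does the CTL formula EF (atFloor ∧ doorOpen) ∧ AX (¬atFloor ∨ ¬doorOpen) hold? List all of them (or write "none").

{DoorClosed}

States satisfying atFloor ∧ doorOpen: {Ground}.
States satisfying EF (atFloor ∧ doorOpen): {Moving, Floor2, Floor1, DoorOpen, DoorClosed, Ground}.
States satisfying ¬atFloor ∨ ¬doorOpen: {Moving, Floor2, Floor1, DoorOpen, DoorClosed}.
States satisfying AX (¬atFloor ∨ ¬doorOpen): {DoorClosed}.
States satisfying EF (atFloor ∧ doorOpen) ∧ AX (¬atFloor ∨ ¬doorOpen): {DoorClosed}.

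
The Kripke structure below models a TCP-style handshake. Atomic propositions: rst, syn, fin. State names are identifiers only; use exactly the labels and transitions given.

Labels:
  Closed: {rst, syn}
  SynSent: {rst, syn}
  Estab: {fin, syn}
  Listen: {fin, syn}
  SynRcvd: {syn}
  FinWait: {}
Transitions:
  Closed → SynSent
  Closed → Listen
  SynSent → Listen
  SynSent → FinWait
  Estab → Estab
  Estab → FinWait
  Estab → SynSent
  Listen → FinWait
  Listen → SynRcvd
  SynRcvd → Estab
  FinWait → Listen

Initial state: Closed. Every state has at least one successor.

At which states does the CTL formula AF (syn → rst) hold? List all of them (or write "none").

{Closed, SynSent, FinWait}

States satisfying syn → rst: {Closed, SynSent, FinWait}.
States satisfying AF (syn → rst): {Closed, SynSent, FinWait}.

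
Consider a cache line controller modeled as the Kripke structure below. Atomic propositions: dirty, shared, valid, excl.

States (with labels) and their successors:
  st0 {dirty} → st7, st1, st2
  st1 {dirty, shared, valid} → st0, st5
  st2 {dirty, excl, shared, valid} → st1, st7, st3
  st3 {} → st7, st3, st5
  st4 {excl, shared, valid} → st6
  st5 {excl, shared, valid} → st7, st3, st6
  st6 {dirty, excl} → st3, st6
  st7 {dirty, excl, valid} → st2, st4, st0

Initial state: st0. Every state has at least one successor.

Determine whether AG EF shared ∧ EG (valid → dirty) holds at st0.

Holds

States satisfying EF shared: {st0, st1, st2, st3, st4, st5, st6, st7}.
States satisfying AG EF shared: {st0, st1, st2, st3, st4, st5, st6, st7}.
States satisfying valid → dirty: {st0, st1, st2, st3, st6, st7}.
States satisfying EG (valid → dirty): {st0, st1, st2, st3, st6, st7}.
States satisfying AG EF shared ∧ EG (valid → dirty): {st0, st1, st2, st3, st6, st7}.
st0 ∈ Sat(AG EF shared ∧ EG (valid → dirty)).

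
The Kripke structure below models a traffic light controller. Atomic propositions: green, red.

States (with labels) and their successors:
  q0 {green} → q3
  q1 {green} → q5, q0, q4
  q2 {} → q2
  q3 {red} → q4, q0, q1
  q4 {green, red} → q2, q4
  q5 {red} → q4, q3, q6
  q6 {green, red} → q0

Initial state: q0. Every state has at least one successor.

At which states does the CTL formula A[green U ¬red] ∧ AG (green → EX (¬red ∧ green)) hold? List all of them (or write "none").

{q2}

States satisfying green: {q0, q1, q4, q6}.
States satisfying ¬red: {q0, q1, q2}.
States satisfying A[green U ¬red]: {q0, q1, q2, q6}.
States satisfying green → EX (¬red ∧ green): {q1, q2, q3, q5, q6}.
States satisfying AG (green → EX (¬red ∧ green)): {q2}.
States satisfying A[green U ¬red] ∧ AG (green → EX (¬red ∧ green)): {q2}.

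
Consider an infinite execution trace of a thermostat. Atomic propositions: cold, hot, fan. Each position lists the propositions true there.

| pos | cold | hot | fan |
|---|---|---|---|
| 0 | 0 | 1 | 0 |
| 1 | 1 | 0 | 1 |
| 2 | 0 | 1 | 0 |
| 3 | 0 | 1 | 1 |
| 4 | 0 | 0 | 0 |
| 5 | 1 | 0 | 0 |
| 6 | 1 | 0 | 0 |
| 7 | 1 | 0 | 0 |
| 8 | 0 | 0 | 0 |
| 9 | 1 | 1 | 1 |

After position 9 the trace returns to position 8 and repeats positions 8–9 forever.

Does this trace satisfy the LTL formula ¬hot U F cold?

Holds

Walking from position 0: F cold first holds at position 0, and ¬hot holds at every earlier position along the way, so ¬hot U F cold holds.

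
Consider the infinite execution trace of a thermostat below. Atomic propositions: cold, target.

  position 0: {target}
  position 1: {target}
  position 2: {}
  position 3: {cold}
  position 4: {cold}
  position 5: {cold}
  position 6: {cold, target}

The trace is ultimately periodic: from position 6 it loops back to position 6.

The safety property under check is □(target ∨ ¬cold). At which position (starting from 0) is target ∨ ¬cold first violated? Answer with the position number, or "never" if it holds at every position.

Check target ∨ ¬cold at each position in order: 0 ✓, 1 ✓, 2 ✓.
At position 3 the labels are {cold}, so target ∨ ¬cold is false there. This is the first violation.

3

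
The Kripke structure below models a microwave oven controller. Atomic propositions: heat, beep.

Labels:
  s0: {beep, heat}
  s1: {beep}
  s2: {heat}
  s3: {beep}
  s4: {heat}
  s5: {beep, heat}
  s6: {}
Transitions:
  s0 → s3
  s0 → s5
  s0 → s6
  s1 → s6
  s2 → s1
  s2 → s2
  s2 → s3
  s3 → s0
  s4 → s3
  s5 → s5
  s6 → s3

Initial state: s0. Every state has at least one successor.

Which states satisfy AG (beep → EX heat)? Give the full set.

States satisfying beep → EX heat: {s0, s2, s3, s4, s5, s6}.
States satisfying AG (beep → EX heat): {s0, s3, s4, s5, s6}.

{s0, s3, s4, s5, s6}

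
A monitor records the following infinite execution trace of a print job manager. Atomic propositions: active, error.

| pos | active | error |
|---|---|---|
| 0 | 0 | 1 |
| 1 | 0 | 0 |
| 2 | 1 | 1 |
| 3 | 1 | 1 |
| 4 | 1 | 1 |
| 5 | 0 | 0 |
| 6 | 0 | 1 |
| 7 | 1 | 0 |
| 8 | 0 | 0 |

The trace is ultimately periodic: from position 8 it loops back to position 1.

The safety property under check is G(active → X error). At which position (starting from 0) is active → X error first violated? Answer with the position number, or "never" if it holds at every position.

Check active → X error at each position in order: 0 ✓, 1 ✓, 2 ✓, 3 ✓.
At position 4 the labels are {active, error} and the next position 5 has {}, so active → X error is false there. This is the first violation.

4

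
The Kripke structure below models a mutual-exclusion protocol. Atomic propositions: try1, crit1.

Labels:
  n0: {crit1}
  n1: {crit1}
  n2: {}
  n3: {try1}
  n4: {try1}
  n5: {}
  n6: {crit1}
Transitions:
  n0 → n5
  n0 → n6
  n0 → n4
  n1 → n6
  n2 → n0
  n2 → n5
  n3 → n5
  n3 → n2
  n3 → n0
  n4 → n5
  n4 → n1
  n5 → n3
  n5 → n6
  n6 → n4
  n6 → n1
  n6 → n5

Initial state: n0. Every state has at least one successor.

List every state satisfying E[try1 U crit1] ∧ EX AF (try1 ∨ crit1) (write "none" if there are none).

States satisfying try1: {n3, n4}.
States satisfying crit1: {n0, n1, n6}.
States satisfying E[try1 U crit1]: {n0, n1, n3, n4, n6}.
States satisfying AF (try1 ∨ crit1): {n0, n1, n2, n3, n4, n5, n6}.
States satisfying EX AF (try1 ∨ crit1): {n0, n1, n2, n3, n4, n5, n6}.
States satisfying E[try1 U crit1] ∧ EX AF (try1 ∨ crit1): {n0, n1, n3, n4, n6}.

{n0, n1, n3, n4, n6}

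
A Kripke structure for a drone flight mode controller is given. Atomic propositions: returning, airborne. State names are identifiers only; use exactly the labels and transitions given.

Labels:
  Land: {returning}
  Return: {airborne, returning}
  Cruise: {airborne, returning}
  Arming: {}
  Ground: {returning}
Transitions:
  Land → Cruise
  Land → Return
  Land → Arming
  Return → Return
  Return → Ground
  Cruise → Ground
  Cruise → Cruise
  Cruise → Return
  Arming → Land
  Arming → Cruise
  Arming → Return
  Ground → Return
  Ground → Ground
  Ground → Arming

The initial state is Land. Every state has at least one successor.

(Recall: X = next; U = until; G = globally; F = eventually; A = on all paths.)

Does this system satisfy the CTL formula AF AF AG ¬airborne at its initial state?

Does not hold

States satisfying AF AG ¬airborne: ∅.
States satisfying AF AF AG ¬airborne: ∅.
There is a path from Land along which AF AG ¬airborne never holds.
Land ∉ Sat(AF AF AG ¬airborne).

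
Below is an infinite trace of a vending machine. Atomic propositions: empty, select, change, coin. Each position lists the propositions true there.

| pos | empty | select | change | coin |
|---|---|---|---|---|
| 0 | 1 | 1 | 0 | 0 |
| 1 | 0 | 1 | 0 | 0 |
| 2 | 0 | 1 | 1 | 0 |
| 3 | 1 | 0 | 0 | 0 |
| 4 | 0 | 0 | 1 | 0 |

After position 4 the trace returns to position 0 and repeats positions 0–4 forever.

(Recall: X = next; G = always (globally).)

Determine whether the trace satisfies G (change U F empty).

Yes

change U F empty holds at every position 0..4, and those are all positions ever visited, so G (change U F empty) holds.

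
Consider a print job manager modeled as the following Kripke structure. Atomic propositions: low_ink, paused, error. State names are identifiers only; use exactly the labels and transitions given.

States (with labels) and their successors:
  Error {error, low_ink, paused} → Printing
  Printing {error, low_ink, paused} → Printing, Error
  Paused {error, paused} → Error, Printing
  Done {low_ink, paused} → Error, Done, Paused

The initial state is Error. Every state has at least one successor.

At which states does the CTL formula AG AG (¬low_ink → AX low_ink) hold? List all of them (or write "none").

States satisfying AG (¬low_ink → AX low_ink): {Error, Printing, Paused, Done}.
States satisfying AG AG (¬low_ink → AX low_ink): {Error, Printing, Paused, Done}.

{Error, Printing, Paused, Done}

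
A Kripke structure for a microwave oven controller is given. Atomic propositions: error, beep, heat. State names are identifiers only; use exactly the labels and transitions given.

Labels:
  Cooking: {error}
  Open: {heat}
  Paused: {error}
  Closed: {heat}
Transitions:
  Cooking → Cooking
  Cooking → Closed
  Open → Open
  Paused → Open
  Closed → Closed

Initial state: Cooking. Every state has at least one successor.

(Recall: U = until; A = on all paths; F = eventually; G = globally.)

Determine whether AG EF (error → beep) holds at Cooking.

Holds

States satisfying EF (error → beep): {Cooking, Open, Paused, Closed}.
States satisfying AG EF (error → beep): {Cooking, Open, Paused, Closed}.
Every state reachable from Cooking satisfies EF (error → beep).
Cooking ∈ Sat(AG EF (error → beep)).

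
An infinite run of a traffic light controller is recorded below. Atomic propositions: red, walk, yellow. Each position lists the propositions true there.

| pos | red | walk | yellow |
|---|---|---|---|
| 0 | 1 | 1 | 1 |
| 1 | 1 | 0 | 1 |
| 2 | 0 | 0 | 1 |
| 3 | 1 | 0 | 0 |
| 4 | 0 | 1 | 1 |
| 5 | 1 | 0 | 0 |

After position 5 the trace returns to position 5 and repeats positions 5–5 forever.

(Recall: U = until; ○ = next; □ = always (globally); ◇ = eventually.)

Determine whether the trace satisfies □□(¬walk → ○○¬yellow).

Does not hold

□(¬walk → ○○¬yellow) must hold at every position from 0 onward. It fails at position 0, so □□(¬walk → ○○¬yellow) is false.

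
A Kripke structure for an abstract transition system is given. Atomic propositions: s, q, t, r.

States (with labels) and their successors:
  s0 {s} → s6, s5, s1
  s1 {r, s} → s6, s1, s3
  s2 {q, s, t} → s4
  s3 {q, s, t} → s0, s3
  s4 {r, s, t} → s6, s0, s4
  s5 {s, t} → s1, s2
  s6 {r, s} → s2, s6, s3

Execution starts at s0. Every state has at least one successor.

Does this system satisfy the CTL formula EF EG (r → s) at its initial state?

Yes

States satisfying EG (r → s): {s0, s1, s2, s3, s4, s5, s6}.
States satisfying EF EG (r → s): {s0, s1, s2, s3, s4, s5, s6}.
Some path from s0 reaches a state where EG (r → s) holds.
s0 ∈ Sat(EF EG (r → s)).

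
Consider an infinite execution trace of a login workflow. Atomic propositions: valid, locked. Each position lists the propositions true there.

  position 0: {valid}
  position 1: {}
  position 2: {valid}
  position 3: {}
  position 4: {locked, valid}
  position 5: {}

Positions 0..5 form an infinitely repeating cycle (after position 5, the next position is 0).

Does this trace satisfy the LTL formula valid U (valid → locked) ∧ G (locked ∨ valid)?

Does not hold

Walking from position 0: valid → locked first holds at position 1, and valid holds at every earlier position along the way, so valid U (valid → locked) holds.
locked ∨ valid must hold at every position from 0 onward. It fails at position 1, so G (locked ∨ valid) is false.
At position 0: valid U (valid → locked) is true; G (locked ∨ valid) is false; so valid U (valid → locked) ∧ G (locked ∨ valid) is false.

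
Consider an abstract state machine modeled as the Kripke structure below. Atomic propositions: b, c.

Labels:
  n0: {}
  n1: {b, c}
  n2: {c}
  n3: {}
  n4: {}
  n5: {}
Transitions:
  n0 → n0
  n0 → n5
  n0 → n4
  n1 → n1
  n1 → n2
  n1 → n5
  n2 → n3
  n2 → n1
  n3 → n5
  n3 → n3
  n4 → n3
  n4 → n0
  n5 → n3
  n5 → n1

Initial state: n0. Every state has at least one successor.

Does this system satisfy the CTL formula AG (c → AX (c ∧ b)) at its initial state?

Violated

States satisfying c → AX (c ∧ b): {n0, n3, n4, n5}.
States satisfying AG (c → AX (c ∧ b)): ∅.
n1 is reachable from n0 and violates c → AX (c ∧ b), so AG fails at n0.
n0 ∉ Sat(AG (c → AX (c ∧ b))).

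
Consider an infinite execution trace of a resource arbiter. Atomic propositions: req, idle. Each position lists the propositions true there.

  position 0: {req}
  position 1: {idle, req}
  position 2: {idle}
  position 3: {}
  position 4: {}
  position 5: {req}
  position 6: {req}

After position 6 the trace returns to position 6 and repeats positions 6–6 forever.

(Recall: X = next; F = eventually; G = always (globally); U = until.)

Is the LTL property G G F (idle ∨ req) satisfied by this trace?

Holds

G F (idle ∨ req) holds at every position 0..6, and those are all positions ever visited, so G G F (idle ∨ req) holds.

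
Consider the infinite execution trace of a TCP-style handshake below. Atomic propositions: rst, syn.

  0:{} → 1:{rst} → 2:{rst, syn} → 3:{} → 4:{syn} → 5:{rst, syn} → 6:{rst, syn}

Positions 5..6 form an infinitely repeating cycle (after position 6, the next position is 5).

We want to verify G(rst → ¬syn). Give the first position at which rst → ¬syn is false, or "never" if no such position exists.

2

Check rst → ¬syn at each position in order: 0 ✓, 1 ✓.
At position 2 the labels are {rst, syn}, so rst → ¬syn is false there. This is the first violation.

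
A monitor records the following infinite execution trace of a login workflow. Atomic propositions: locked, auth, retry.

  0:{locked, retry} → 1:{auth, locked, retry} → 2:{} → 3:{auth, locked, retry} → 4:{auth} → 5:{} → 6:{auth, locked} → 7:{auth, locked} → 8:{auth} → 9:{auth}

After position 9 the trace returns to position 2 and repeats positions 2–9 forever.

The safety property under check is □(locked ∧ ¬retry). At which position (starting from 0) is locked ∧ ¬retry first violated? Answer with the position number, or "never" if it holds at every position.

0

At position 0 the labels are {locked, retry}, so locked ∧ ¬retry is false there. This is the first violation.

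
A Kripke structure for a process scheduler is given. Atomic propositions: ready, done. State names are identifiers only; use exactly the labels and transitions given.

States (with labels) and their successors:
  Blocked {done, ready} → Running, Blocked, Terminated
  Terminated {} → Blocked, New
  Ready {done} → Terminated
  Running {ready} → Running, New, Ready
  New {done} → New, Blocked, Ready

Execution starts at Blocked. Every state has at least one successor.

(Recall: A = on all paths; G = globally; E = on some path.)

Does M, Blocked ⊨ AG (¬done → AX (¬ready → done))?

Holds

States satisfying ¬done → AX (¬ready → done): {Blocked, Terminated, Ready, Running, New}.
States satisfying AG (¬done → AX (¬ready → done)): {Blocked, Terminated, Ready, Running, New}.
Every state reachable from Blocked satisfies ¬done → AX (¬ready → done).
Blocked ∈ Sat(AG (¬done → AX (¬ready → done))).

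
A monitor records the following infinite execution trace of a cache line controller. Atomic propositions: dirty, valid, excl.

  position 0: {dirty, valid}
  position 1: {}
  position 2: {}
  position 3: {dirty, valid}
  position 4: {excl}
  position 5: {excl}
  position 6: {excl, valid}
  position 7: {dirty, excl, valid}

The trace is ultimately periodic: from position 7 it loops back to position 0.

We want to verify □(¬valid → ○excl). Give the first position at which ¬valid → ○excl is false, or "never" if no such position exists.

Check ¬valid → ○excl at each position in order: 0 ✓.
At position 1 the labels are {} and the next position 2 has {}, so ¬valid → ○excl is false there. This is the first violation.

1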